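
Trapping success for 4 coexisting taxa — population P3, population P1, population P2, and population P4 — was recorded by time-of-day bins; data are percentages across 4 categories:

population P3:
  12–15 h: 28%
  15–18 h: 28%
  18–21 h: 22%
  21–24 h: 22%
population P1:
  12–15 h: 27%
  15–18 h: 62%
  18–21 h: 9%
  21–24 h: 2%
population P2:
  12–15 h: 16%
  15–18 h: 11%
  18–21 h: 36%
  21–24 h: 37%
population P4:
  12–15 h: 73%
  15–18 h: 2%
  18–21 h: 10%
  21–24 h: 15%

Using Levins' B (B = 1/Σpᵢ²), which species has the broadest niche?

population P3

Convert percentages to proportions (divide by 100).
Σp_P3ᵢ² = 0.28² + 0.28² + 0.22² + 0.22² = 0.0784 + 0.0784 + 0.0484 + 0.0484 = 0.2536
B_P3 = 1 / 0.2536 = 3.9432
Σp_P1ᵢ² = 0.27² + 0.62² + 0.09² + 0.02² = 0.0729 + 0.3844 + 0.0081 + 0.0004 = 0.4658
B_P1 = 1 / 0.4658 = 2.1468
Σp_P2ᵢ² = 0.16² + 0.11² + 0.36² + 0.37² = 0.0256 + 0.0121 + 0.1296 + 0.1369 = 0.3042
B_P2 = 1 / 0.3042 = 3.2873
Σp_P4ᵢ² = 0.73² + 0.02² + 0.10² + 0.15² = 0.5329 + 0.0004 + 0.0100 + 0.0225 = 0.5658
B_P4 = 1 / 0.5658 = 1.7674
Highest B → broadest niche (most generalist): population P3 (B = 3.94).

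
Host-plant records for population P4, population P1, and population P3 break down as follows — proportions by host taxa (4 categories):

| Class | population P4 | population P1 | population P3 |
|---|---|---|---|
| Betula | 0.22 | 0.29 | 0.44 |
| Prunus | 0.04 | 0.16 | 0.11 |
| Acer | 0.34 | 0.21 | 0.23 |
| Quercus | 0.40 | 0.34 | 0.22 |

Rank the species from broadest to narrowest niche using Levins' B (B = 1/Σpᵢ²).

population P1 > population P3 > population P4

Σp_P4ᵢ² = 0.22² + 0.04² + 0.34² + 0.40² = 0.0484 + 0.0016 + 0.1156 + 0.1600 = 0.3256
B_P4 = 1 / 0.3256 = 3.0713
Σp_P1ᵢ² = 0.29² + 0.16² + 0.21² + 0.34² = 0.0841 + 0.0256 + 0.0441 + 0.1156 = 0.2694
B_P1 = 1 / 0.2694 = 3.7120
Σp_P3ᵢ² = 0.44² + 0.11² + 0.23² + 0.22² = 0.1936 + 0.0121 + 0.0529 + 0.0484 = 0.3070
B_P3 = 1 / 0.3070 = 3.2573
Ranking by B (broadest → narrowest): population P1 (3.71) > population P3 (3.26) > population P4 (3.07)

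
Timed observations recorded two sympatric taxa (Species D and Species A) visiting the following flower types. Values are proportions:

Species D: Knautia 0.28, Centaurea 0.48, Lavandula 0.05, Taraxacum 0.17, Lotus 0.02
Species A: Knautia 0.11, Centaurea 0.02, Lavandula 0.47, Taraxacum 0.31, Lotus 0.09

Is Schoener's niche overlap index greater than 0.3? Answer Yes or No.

Σ|p₁ᵢ − p₂ᵢ| = 0.17 + 0.46 + 0.42 + 0.14 + 0.07 = 1.26
D = 1 − ½ × 1.26 = 1 − 0.630 = 0.3700
D = 0.3700 > 0.3 → Yes.

Yes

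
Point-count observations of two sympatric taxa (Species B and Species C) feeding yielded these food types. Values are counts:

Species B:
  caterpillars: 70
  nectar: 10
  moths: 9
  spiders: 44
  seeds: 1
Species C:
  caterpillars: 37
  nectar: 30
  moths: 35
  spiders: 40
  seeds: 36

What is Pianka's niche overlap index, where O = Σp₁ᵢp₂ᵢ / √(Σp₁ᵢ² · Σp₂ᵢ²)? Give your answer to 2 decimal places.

Proportions for Species B (n=134): 70/134=0.5224, 10/134=0.0746, 9/134=0.0672, 44/134=0.3284, 1/134=0.0075
Proportions for Species C (n=178): 37/178=0.2079, 30/178=0.1685, 35/178=0.1966, 40/178=0.2247, 36/178=0.2022
Σ p₁ᵢp₂ᵢ = 0.108607 + 0.012570 + 0.013212 + 0.073791 + 0.001517 = 0.209697
Σp_1ᵢ² = 0.5224² + 0.0746² + 0.0672² + 0.3284² + 0.0075² = 0.272902 + 0.005565 + 0.004516 + 0.107847 + 0.000056 = 0.390886
Σp_2ᵢ² = 0.2079² + 0.1685² + 0.1966² + 0.2247² + 0.2022² = 0.043222 + 0.028392 + 0.038652 + 0.050490 + 0.040885 = 0.201641
O = 0.209697 / √(0.390886 × 0.201641) = 0.209697 / 0.2807466 = 0.7469

0.75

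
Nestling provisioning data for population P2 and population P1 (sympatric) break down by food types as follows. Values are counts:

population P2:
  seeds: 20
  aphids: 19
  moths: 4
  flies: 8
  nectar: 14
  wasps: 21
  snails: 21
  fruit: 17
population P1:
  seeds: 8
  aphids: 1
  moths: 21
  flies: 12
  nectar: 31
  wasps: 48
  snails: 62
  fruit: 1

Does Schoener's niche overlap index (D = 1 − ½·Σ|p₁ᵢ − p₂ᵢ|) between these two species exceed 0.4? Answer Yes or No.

Yes

Proportions for population P2 (n=124): 20/124=0.1613, 19/124=0.1532, 4/124=0.0323, 8/124=0.0645, 14/124=0.1129, 21/124=0.1694, 21/124=0.1694, 17/124=0.1371
Proportions for population P1 (n=184): 8/184=0.0435, 1/184=0.0054, 21/184=0.1141, 12/184=0.0652, 31/184=0.1685, 48/184=0.2609, 62/184=0.3370, 1/184=0.0054
Σ|p₁ᵢ − p₂ᵢ| = 0.1178 + 0.1478 + 0.0818 + 0.0007 + 0.0556 + 0.0915 + 0.1676 + 0.1317 = 0.7945
D = 1 − ½ × 0.7945 = 1 − 0.39725 = 0.60275
D = 0.60275 > 0.4 → Yes.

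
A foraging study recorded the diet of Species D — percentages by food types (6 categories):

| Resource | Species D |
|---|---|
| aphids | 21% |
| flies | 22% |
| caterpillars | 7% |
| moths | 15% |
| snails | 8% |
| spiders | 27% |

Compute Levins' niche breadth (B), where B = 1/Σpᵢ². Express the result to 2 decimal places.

5.02

Convert percentages to proportions (divide by 100).
Σpᵢ² = 0.21² + 0.22² + 0.07² + 0.15² + 0.08² + 0.27² = 0.0441 + 0.0484 + 0.0049 + 0.0225 + 0.0064 + 0.0729 = 0.1992
B = 1 / 0.1992 = 5.0201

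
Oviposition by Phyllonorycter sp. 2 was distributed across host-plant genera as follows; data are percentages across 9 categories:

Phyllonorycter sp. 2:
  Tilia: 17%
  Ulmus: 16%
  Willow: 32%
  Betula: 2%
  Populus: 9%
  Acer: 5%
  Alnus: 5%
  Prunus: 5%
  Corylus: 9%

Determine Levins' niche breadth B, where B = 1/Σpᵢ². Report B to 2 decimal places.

Convert percentages to proportions (divide by 100).
Σpᵢ² = 0.17² + 0.16² + 0.32² + 0.02² + 0.09² + 0.05² + 0.05² + 0.05² + 0.09² = 0.0289 + 0.0256 + 0.1024 + 0.0004 + 0.0081 + 0.0025 + 0.0025 + 0.0025 + 0.0081 = 0.1810
B = 1 / 0.1810 = 5.5249

5.52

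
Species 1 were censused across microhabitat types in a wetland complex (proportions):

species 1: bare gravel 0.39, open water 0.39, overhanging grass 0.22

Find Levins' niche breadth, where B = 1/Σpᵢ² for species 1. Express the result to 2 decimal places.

2.84

Σpᵢ² = 0.39² + 0.39² + 0.22² = 0.1521 + 0.1521 + 0.0484 = 0.3526
B = 1 / 0.3526 = 2.8361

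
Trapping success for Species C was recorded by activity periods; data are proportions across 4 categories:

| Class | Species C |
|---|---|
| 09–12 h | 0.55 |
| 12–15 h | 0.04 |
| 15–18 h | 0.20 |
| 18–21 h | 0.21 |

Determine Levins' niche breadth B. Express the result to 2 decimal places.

2.58

Σpᵢ² = 0.55² + 0.04² + 0.20² + 0.21² = 0.3025 + 0.0016 + 0.0400 + 0.0441 = 0.3882
B = 1 / 0.3882 = 2.5760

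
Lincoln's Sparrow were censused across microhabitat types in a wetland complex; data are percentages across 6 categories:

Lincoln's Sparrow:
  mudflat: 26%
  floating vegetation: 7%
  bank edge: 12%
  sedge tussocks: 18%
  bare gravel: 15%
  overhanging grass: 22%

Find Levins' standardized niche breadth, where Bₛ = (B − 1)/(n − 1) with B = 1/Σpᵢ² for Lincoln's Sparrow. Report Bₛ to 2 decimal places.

0.85

Convert percentages to proportions (divide by 100).
Σpᵢ² = 0.26² + 0.07² + 0.12² + 0.18² + 0.15² + 0.22² = 0.0676 + 0.0049 + 0.0144 + 0.0324 + 0.0225 + 0.0484 = 0.1902
B = 1 / 0.1902 = 5.2576
Bₛ = (B − 1)/(n − 1) = (5.2576 − 1)/(6 − 1) = 4.2576/5 = 0.8515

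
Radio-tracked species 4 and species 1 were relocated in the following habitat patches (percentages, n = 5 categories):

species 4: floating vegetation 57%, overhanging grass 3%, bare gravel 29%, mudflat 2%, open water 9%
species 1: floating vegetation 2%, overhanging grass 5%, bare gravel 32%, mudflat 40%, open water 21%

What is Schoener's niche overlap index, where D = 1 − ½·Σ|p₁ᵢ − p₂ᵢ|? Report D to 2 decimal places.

0.45

Convert percentages to proportions (divide by 100).
Σ|p₁ᵢ − p₂ᵢ| = 0.55 + 0.02 + 0.03 + 0.38 + 0.12 = 1.10
D = 1 − ½ × 1.10 = 1 − 0.550 = 0.4500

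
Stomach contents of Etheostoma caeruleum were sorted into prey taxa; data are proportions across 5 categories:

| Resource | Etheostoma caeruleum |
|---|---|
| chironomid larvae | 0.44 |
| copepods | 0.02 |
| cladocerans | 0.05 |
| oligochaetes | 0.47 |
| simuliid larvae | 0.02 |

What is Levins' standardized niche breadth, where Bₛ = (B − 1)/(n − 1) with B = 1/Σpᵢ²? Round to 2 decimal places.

Σpᵢ² = 0.44² + 0.02² + 0.05² + 0.47² + 0.02² = 0.1936 + 0.0004 + 0.0025 + 0.2209 + 0.0004 = 0.4178
B = 1 / 0.4178 = 2.3935
Bₛ = (B − 1)/(n − 1) = (2.3935 − 1)/(5 − 1) = 1.3935/4 = 0.3484

0.35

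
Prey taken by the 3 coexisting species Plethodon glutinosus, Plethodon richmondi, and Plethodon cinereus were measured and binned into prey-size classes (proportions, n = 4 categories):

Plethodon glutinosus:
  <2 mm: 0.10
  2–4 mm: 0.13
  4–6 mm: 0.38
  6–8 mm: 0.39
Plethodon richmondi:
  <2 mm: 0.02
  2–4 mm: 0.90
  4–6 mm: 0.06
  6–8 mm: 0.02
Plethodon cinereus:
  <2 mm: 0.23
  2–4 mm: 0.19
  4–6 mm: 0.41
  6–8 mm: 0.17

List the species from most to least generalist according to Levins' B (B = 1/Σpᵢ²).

Σp_glutᵢ² = 0.10² + 0.13² + 0.38² + 0.39² = 0.0100 + 0.0169 + 0.1444 + 0.1521 = 0.3234
B_glut = 1 / 0.3234 = 3.0921
Σp_richᵢ² = 0.02² + 0.90² + 0.06² + 0.02² = 0.0004 + 0.8100 + 0.0036 + 0.0004 = 0.8144
B_rich = 1 / 0.8144 = 1.2279
Σp_cineᵢ² = 0.23² + 0.19² + 0.41² + 0.17² = 0.0529 + 0.0361 + 0.1681 + 0.0289 = 0.2860
B_cine = 1 / 0.2860 = 3.4965
Ranking by B (broadest → narrowest): Plethodon cinereus (3.50) > Plethodon glutinosus (3.09) > Plethodon richmondi (1.23)

Plethodon cinereus > Plethodon glutinosus > Plethodon richmondi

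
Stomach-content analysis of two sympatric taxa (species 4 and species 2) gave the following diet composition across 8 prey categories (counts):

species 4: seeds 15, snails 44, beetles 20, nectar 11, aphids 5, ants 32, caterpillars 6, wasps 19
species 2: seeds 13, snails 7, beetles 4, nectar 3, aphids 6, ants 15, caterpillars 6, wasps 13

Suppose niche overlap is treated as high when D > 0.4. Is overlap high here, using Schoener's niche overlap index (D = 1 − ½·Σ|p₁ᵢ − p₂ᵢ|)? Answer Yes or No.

Yes

Proportions for species 4 (n=152): 15/152=0.0987, 44/152=0.2895, 20/152=0.1316, 11/152=0.0724, 5/152=0.0329, 32/152=0.2105, 6/152=0.0395, 19/152=0.1250
Proportions for species 2 (n=67): 13/67=0.1940, 7/67=0.1045, 4/67=0.0597, 3/67=0.0448, 6/67=0.0896, 15/67=0.2239, 6/67=0.0896, 13/67=0.1940
Σ|p₁ᵢ − p₂ᵢ| = 0.0953 + 0.1850 + 0.0719 + 0.0276 + 0.0567 + 0.0134 + 0.0501 + 0.0690 = 0.5690
D = 1 − ½ × 0.5690 = 1 − 0.28450 = 0.71550
D = 0.71550 > 0.4 → Yes.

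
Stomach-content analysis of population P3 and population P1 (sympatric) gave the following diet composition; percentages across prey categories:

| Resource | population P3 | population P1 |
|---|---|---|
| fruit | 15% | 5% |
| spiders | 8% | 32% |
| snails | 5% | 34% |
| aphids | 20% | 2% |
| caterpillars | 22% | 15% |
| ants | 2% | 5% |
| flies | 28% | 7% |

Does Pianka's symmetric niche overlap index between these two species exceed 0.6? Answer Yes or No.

Convert percentages to proportions (divide by 100).
Σ p₁ᵢp₂ᵢ = 0.0075 + 0.0256 + 0.0170 + 0.0040 + 0.0330 + 0.0010 + 0.0196 = 0.1077
Σp_1ᵢ² = 0.15² + 0.08² + 0.05² + 0.20² + 0.22² + 0.02² + 0.28² = 0.0225 + 0.0064 + 0.0025 + 0.0400 + 0.0484 + 0.0004 + 0.0784 = 0.1986
Σp_2ᵢ² = 0.05² + 0.32² + 0.34² + 0.02² + 0.15² + 0.05² + 0.07² = 0.0025 + 0.1024 + 0.1156 + 0.0004 + 0.0225 + 0.0025 + 0.0049 = 0.2508
O = 0.1077 / √(0.1986 × 0.2508) = 0.1077 / 0.22318 = 0.4826
O = 0.4826 < 0.6 → No.

No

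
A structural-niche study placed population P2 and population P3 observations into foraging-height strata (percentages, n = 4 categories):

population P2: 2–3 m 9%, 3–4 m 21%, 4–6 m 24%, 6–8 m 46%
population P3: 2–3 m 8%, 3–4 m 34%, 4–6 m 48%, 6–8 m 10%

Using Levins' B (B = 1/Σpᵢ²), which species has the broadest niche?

population P2

Convert percentages to proportions (divide by 100).
Σp_P2ᵢ² = 0.09² + 0.21² + 0.24² + 0.46² = 0.0081 + 0.0441 + 0.0576 + 0.2116 = 0.3214
B_P2 = 1 / 0.3214 = 3.1114
Σp_P3ᵢ² = 0.08² + 0.34² + 0.48² + 0.10² = 0.0064 + 0.1156 + 0.2304 + 0.0100 = 0.3624
B_P3 = 1 / 0.3624 = 2.7594
Highest B → broadest niche (most generalist): population P2 (B = 3.11).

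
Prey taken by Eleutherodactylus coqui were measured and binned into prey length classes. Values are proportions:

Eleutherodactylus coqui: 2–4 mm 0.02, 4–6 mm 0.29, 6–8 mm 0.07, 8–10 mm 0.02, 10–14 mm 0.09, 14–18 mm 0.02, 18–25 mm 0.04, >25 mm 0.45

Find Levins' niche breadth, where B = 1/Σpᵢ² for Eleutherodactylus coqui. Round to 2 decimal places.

3.31

Σpᵢ² = 0.02² + 0.29² + 0.07² + 0.02² + 0.09² + 0.02² + 0.04² + 0.45² = 0.0004 + 0.0841 + 0.0049 + 0.0004 + 0.0081 + 0.0004 + 0.0016 + 0.2025 = 0.3024
B = 1 / 0.3024 = 3.3069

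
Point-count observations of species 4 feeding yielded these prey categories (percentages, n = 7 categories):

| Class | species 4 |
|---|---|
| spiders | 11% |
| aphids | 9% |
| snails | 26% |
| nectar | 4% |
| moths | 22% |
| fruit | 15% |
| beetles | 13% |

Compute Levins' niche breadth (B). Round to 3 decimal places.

Convert percentages to proportions (divide by 100).
Σpᵢ² = 0.11² + 0.09² + 0.26² + 0.04² + 0.22² + 0.15² + 0.13² = 0.0121 + 0.0081 + 0.0676 + 0.0016 + 0.0484 + 0.0225 + 0.0169 = 0.1772
B = 1 / 0.1772 = 5.64334

5.643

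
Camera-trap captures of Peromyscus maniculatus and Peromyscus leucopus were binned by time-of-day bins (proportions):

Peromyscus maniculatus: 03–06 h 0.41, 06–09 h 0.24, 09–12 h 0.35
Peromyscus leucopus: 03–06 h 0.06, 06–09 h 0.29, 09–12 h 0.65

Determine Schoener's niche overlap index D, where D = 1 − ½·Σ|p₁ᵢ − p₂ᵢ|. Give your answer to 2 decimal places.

Σ|p₁ᵢ − p₂ᵢ| = 0.35 + 0.05 + 0.30 = 0.70
D = 1 − ½ × 0.70 = 1 − 0.350 = 0.6500

0.65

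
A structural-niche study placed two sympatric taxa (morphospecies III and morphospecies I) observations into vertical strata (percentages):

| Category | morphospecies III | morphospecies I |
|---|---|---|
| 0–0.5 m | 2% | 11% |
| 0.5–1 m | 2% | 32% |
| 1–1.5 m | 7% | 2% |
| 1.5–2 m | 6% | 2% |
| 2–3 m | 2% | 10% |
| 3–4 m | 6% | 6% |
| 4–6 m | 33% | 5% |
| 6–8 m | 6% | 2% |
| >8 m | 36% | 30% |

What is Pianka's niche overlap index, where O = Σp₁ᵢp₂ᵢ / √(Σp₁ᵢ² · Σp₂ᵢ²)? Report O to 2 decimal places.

Convert percentages to proportions (divide by 100).
Σ p₁ᵢp₂ᵢ = 0.0022 + 0.0064 + 0.0014 + 0.0012 + 0.0020 + 0.0036 + 0.0165 + 0.0012 + 0.1080 = 0.1425
Σp_1ᵢ² = 0.02² + 0.02² + 0.07² + 0.06² + 0.02² + 0.06² + 0.33² + 0.06² + 0.36² = 0.0004 + 0.0004 + 0.0049 + 0.0036 + 0.0004 + 0.0036 + 0.1089 + 0.0036 + 0.1296 = 0.2554
Σp_2ᵢ² = 0.11² + 0.32² + 0.02² + 0.02² + 0.10² + 0.06² + 0.05² + 0.02² + 0.30² = 0.0121 + 0.1024 + 0.0004 + 0.0004 + 0.0100 + 0.0036 + 0.0025 + 0.0004 + 0.0900 = 0.2218
O = 0.1425 / √(0.2554 × 0.2218) = 0.1425 / 0.23801 = 0.5987

0.60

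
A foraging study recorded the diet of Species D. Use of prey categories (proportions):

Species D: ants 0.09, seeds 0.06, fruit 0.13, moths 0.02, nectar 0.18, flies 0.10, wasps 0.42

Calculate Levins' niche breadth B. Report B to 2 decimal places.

Σpᵢ² = 0.09² + 0.06² + 0.13² + 0.02² + 0.18² + 0.10² + 0.42² = 0.0081 + 0.0036 + 0.0169 + 0.0004 + 0.0324 + 0.0100 + 0.1764 = 0.2478
B = 1 / 0.2478 = 4.0355

4.04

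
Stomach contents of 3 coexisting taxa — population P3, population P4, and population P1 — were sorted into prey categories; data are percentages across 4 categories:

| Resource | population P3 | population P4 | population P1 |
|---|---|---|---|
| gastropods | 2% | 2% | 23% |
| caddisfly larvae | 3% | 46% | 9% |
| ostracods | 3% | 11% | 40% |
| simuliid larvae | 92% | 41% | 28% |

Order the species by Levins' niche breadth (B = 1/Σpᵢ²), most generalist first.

population P1 > population P4 > population P3

Convert percentages to proportions (divide by 100).
Σp_P3ᵢ² = 0.02² + 0.03² + 0.03² + 0.92² = 0.0004 + 0.0009 + 0.0009 + 0.8464 = 0.8486
B_P3 = 1 / 0.8486 = 1.1784
Σp_P4ᵢ² = 0.02² + 0.46² + 0.11² + 0.41² = 0.0004 + 0.2116 + 0.0121 + 0.1681 = 0.3922
B_P4 = 1 / 0.3922 = 2.5497
Σp_P1ᵢ² = 0.23² + 0.09² + 0.40² + 0.28² = 0.0529 + 0.0081 + 0.1600 + 0.0784 = 0.2994
B_P1 = 1 / 0.2994 = 3.3400
Ranking by B (broadest → narrowest): population P1 (3.34) > population P4 (2.55) > population P3 (1.18)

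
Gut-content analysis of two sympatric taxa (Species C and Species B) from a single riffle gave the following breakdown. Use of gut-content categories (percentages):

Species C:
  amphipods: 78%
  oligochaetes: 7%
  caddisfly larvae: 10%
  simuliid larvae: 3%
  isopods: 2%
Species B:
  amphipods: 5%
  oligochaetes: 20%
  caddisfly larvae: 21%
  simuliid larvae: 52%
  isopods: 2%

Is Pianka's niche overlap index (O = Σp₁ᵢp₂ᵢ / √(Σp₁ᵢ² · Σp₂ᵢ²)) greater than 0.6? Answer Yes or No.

Convert percentages to proportions (divide by 100).
Σ p₁ᵢp₂ᵢ = 0.0390 + 0.0140 + 0.0210 + 0.0156 + 0.0004 = 0.0900
Σp_1ᵢ² = 0.78² + 0.07² + 0.10² + 0.03² + 0.02² = 0.6084 + 0.0049 + 0.0100 + 0.0009 + 0.0004 = 0.6246
Σp_2ᵢ² = 0.05² + 0.20² + 0.21² + 0.52² + 0.02² = 0.0025 + 0.0400 + 0.0441 + 0.2704 + 0.0004 = 0.3574
O = 0.0900 / √(0.6246 × 0.3574) = 0.0900 / 0.47247 = 0.1905
O = 0.1905 < 0.6 → No.

No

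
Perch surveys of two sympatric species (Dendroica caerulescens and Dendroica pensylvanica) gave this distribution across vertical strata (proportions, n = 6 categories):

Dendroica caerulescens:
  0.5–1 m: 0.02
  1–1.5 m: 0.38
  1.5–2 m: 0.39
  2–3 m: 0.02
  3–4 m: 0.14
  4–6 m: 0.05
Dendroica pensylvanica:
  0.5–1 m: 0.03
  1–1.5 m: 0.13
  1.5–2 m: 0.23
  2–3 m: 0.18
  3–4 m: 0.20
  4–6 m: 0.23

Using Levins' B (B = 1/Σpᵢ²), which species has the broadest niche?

Σp_caerᵢ² = 0.02² + 0.38² + 0.39² + 0.02² + 0.14² + 0.05² = 0.0004 + 0.1444 + 0.1521 + 0.0004 + 0.0196 + 0.0025 = 0.3194
B_caer = 1 / 0.3194 = 3.1309
Σp_pensᵢ² = 0.03² + 0.13² + 0.23² + 0.18² + 0.20² + 0.23² = 0.0009 + 0.0169 + 0.0529 + 0.0324 + 0.0400 + 0.0529 = 0.1960
B_pens = 1 / 0.1960 = 5.1020
Highest B → broadest niche (most generalist): Dendroica pensylvanica (B = 5.10).

Dendroica pensylvanica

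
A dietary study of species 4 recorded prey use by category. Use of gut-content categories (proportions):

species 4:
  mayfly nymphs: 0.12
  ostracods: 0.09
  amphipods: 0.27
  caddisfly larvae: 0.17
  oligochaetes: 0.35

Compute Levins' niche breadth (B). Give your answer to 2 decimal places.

4.05

Σpᵢ² = 0.12² + 0.09² + 0.27² + 0.17² + 0.35² = 0.0144 + 0.0081 + 0.0729 + 0.0289 + 0.1225 = 0.2468
B = 1 / 0.2468 = 4.0519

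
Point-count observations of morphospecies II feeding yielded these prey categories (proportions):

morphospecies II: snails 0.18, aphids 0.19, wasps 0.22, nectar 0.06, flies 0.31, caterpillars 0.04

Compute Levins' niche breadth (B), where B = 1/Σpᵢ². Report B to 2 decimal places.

Σpᵢ² = 0.18² + 0.19² + 0.22² + 0.06² + 0.31² + 0.04² = 0.0324 + 0.0361 + 0.0484 + 0.0036 + 0.0961 + 0.0016 = 0.2182
B = 1 / 0.2182 = 4.5830

4.58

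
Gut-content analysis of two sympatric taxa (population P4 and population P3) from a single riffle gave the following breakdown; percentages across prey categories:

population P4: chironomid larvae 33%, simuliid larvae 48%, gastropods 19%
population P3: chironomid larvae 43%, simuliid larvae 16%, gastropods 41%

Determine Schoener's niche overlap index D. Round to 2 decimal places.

0.68

Convert percentages to proportions (divide by 100).
Σ|p₁ᵢ − p₂ᵢ| = 0.10 + 0.32 + 0.22 = 0.64
D = 1 − ½ × 0.64 = 1 − 0.320 = 0.6800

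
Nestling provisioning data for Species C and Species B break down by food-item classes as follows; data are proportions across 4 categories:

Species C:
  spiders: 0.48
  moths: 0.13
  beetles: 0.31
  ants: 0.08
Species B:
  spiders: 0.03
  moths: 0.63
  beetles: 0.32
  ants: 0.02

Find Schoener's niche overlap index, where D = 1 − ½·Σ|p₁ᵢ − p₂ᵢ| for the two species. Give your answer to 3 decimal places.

Σ|p₁ᵢ − p₂ᵢ| = 0.45 + 0.50 + 0.01 + 0.06 = 1.02
D = 1 − ½ × 1.02 = 1 − 0.510 = 0.49000

0.490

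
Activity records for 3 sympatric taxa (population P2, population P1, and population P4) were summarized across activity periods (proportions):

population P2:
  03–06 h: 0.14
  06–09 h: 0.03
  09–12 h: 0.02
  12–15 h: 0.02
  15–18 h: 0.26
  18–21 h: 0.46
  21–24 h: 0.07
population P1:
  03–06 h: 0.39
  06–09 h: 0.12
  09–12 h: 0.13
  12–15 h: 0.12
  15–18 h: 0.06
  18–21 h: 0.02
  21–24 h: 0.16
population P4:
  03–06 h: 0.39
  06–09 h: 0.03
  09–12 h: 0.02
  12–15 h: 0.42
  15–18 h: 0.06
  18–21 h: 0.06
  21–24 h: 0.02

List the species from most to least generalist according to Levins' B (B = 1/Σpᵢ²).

Σp_P2ᵢ² = 0.14² + 0.03² + 0.02² + 0.02² + 0.26² + 0.46² + 0.07² = 0.0196 + 0.0009 + 0.0004 + 0.0004 + 0.0676 + 0.2116 + 0.0049 = 0.3054
B_P2 = 1 / 0.3054 = 3.2744
Σp_P1ᵢ² = 0.39² + 0.12² + 0.13² + 0.12² + 0.06² + 0.02² + 0.16² = 0.1521 + 0.0144 + 0.0169 + 0.0144 + 0.0036 + 0.0004 + 0.0256 = 0.2274
B_P1 = 1 / 0.2274 = 4.3975
Σp_P4ᵢ² = 0.39² + 0.03² + 0.02² + 0.42² + 0.06² + 0.06² + 0.02² = 0.1521 + 0.0009 + 0.0004 + 0.1764 + 0.0036 + 0.0036 + 0.0004 = 0.3374
B_P4 = 1 / 0.3374 = 2.9638
Ranking by B (broadest → narrowest): population P1 (4.40) > population P2 (3.27) > population P4 (2.96)

population P1 > population P2 > population P4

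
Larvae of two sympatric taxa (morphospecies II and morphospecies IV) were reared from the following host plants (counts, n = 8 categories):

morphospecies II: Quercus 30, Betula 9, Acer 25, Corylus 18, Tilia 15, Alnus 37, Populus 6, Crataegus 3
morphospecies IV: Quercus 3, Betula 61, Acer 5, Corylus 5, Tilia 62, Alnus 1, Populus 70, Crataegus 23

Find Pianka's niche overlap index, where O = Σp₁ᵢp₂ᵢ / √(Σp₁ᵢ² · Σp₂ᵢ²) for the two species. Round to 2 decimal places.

0.34

Proportions for morphospecies II (n=143): 30/143=0.2098, 9/143=0.0629, 25/143=0.1748, 18/143=0.1259, 15/143=0.1049, 37/143=0.2587, 6/143=0.0420, 3/143=0.0210
Proportions for morphospecies IV (n=230): 3/230=0.0130, 61/230=0.2652, 5/230=0.0217, 5/230=0.0217, 62/230=0.2696, 1/230=0.0043, 70/230=0.3043, 23/230=0.1000
Σ p₁ᵢp₂ᵢ = 0.002727 + 0.016681 + 0.003793 + 0.002732 + 0.028281 + 0.001112 + 0.012781 + 0.002100 = 0.070207
Σp_1ᵢ² = 0.2098² + 0.0629² + 0.1748² + 0.1259² + 0.1049² + 0.2587² + 0.0420² + 0.0210² = 0.044016 + 0.003956 + 0.030555 + 0.015851 + 0.011004 + 0.066926 + 0.001764 + 0.000441 = 0.174513
Σp_2ᵢ² = 0.0130² + 0.2652² + 0.0217² + 0.0217² + 0.2696² + 0.0043² + 0.3043² + 0.1000² = 0.000169 + 0.070331 + 0.000471 + 0.000471 + 0.072684 + 0.000018 + 0.092598 + 0.010000 = 0.246742
O = 0.070207 / √(0.174513 × 0.246742) = 0.070207 / 0.2075083 = 0.3383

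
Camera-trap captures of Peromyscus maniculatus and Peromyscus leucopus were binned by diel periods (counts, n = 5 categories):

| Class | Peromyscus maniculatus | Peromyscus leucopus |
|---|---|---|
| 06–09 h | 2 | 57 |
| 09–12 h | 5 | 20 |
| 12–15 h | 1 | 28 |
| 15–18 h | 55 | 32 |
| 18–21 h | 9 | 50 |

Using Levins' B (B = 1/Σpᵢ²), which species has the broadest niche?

Proportions for Peromyscus maniculatus (n=72): 2/72=0.0278, 5/72=0.0694, 1/72=0.0139, 55/72=0.7639, 9/72=0.1250
Proportions for Peromyscus leucopus (n=187): 57/187=0.3048, 20/187=0.1070, 28/187=0.1497, 32/187=0.1711, 50/187=0.2674
Σp_maniᵢ² = 0.0278² + 0.0694² + 0.0139² + 0.7639² + 0.1250² = 0.000773 + 0.004816 + 0.000193 + 0.583543 + 0.015625 = 0.604950
B_mani = 1 / 0.604950 = 1.6530
Σp_leucᵢ² = 0.3048² + 0.1070² + 0.1497² + 0.1711² + 0.2674² = 0.092903 + 0.011449 + 0.022410 + 0.029275 + 0.071503 = 0.227540
B_leuc = 1 / 0.227540 = 4.3948
Highest B → broadest niche (most generalist): Peromyscus leucopus (B = 4.39).

Peromyscus leucopus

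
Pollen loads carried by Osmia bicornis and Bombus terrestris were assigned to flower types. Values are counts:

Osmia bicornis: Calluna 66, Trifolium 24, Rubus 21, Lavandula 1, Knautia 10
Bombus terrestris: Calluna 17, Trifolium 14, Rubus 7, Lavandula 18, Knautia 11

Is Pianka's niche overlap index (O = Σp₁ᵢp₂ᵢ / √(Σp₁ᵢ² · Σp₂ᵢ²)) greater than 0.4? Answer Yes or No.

Yes

Proportions for Osmia bicornis (n=122): 66/122=0.5410, 24/122=0.1967, 21/122=0.1721, 1/122=0.0082, 10/122=0.0820
Proportions for Bombus terrestris (n=67): 17/67=0.2537, 14/67=0.2090, 7/67=0.1045, 18/67=0.2687, 11/67=0.1642
Σ p₁ᵢp₂ᵢ = 0.137252 + 0.041110 + 0.017984 + 0.002203 + 0.013464 = 0.212013
Σp_1ᵢ² = 0.5410² + 0.1967² + 0.1721² + 0.0082² + 0.0820² = 0.292681 + 0.038691 + 0.029618 + 0.000067 + 0.006724 = 0.367781
Σp_2ᵢ² = 0.2537² + 0.2090² + 0.1045² + 0.2687² + 0.1642² = 0.064364 + 0.043681 + 0.010920 + 0.072200 + 0.026962 = 0.218127
O = 0.212013 / √(0.367781 × 0.218127) = 0.212013 / 0.2832366 = 0.7485
O = 0.7485 > 0.4 → Yes.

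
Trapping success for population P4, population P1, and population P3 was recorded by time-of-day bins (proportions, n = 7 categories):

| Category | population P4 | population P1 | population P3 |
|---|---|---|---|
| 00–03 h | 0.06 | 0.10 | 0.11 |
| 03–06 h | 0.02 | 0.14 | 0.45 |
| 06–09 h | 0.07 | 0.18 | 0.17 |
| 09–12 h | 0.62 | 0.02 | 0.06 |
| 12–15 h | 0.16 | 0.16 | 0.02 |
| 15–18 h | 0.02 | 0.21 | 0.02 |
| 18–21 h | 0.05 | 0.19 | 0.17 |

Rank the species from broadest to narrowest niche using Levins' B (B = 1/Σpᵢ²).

population P1 > population P3 > population P4

Σp_P4ᵢ² = 0.06² + 0.02² + 0.07² + 0.62² + 0.16² + 0.02² + 0.05² = 0.0036 + 0.0004 + 0.0049 + 0.3844 + 0.0256 + 0.0004 + 0.0025 = 0.4218
B_P4 = 1 / 0.4218 = 2.3708
Σp_P1ᵢ² = 0.10² + 0.14² + 0.18² + 0.02² + 0.16² + 0.21² + 0.19² = 0.0100 + 0.0196 + 0.0324 + 0.0004 + 0.0256 + 0.0441 + 0.0361 = 0.1682
B_P1 = 1 / 0.1682 = 5.9453
Σp_P3ᵢ² = 0.11² + 0.45² + 0.17² + 0.06² + 0.02² + 0.02² + 0.17² = 0.0121 + 0.2025 + 0.0289 + 0.0036 + 0.0004 + 0.0004 + 0.0289 = 0.2768
B_P3 = 1 / 0.2768 = 3.6127
Ranking by B (broadest → narrowest): population P1 (5.95) > population P3 (3.61) > population P4 (2.37)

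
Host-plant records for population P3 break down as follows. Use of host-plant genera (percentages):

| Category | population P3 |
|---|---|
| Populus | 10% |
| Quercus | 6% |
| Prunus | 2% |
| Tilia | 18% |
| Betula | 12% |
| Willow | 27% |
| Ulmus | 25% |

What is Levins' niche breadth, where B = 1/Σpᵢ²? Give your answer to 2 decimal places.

Convert percentages to proportions (divide by 100).
Σpᵢ² = 0.10² + 0.06² + 0.02² + 0.18² + 0.12² + 0.27² + 0.25² = 0.0100 + 0.0036 + 0.0004 + 0.0324 + 0.0144 + 0.0729 + 0.0625 = 0.1962
B = 1 / 0.1962 = 5.0968

5.10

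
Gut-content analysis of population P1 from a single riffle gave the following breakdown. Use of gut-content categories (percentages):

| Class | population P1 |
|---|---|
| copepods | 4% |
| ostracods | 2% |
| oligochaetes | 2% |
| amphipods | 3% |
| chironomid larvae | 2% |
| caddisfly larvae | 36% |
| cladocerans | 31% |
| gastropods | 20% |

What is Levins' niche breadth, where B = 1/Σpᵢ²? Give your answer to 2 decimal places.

Convert percentages to proportions (divide by 100).
Σpᵢ² = 0.04² + 0.02² + 0.02² + 0.03² + 0.02² + 0.36² + 0.31² + 0.20² = 0.0016 + 0.0004 + 0.0004 + 0.0009 + 0.0004 + 0.1296 + 0.0961 + 0.0400 = 0.2694
B = 1 / 0.2694 = 3.7120

3.71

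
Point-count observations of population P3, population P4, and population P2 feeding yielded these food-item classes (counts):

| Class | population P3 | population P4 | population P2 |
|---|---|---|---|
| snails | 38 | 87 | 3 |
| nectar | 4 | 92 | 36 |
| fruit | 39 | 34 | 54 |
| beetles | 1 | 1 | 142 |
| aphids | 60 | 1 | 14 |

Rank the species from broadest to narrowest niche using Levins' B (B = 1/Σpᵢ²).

population P3 > population P4 > population P2

Proportions for population P3 (n=142): 38/142=0.2676, 4/142=0.0282, 39/142=0.2746, 1/142=0.0070, 60/142=0.4225
Proportions for population P4 (n=215): 87/215=0.4047, 92/215=0.4279, 34/215=0.1581, 1/215=0.0047, 1/215=0.0047
Proportions for population P2 (n=249): 3/249=0.0120, 36/249=0.1446, 54/249=0.2169, 142/249=0.5703, 14/249=0.0562
Σp_P3ᵢ² = 0.2676² + 0.0282² + 0.2746² + 0.0070² + 0.4225² = 0.071610 + 0.000795 + 0.075405 + 0.000049 + 0.178506 = 0.326365
B_P3 = 1 / 0.326365 = 3.0641
Σp_P4ᵢ² = 0.4047² + 0.4279² + 0.1581² + 0.0047² + 0.0047² = 0.163782 + 0.183098 + 0.024996 + 0.000022 + 0.000022 = 0.371920
B_P4 = 1 / 0.371920 = 2.6888
Σp_P2ᵢ² = 0.0120² + 0.1446² + 0.2169² + 0.5703² + 0.0562² = 0.000144 + 0.020909 + 0.047046 + 0.325242 + 0.003158 = 0.396499
B_P2 = 1 / 0.396499 = 2.5221
Ranking by B (broadest → narrowest): population P3 (3.06) > population P4 (2.69) > population P2 (2.52)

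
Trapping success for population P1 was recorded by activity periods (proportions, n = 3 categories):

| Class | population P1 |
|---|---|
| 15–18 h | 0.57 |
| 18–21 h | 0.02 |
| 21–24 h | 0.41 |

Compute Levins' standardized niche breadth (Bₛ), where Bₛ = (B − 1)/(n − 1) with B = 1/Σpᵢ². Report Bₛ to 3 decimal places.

Σpᵢ² = 0.57² + 0.02² + 0.41² = 0.3249 + 0.0004 + 0.1681 = 0.4934
B = 1 / 0.4934 = 2.02675
Bₛ = (B − 1)/(n − 1) = (2.02675 − 1)/(3 − 1) = 1.02675/2 = 0.51338

0.513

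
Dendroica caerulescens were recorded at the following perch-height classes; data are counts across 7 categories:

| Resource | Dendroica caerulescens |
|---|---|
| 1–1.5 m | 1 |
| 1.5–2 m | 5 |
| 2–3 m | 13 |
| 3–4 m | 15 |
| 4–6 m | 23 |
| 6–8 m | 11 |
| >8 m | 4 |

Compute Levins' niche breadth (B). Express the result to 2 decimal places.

4.77

Proportions for Dendroica caerulescens (n=72): 1/72=0.0139, 5/72=0.0694, 13/72=0.1806, 15/72=0.2083, 23/72=0.3194, 11/72=0.1528, 4/72=0.0556
Σpᵢ² = 0.0139² + 0.0694² + 0.1806² + 0.2083² + 0.3194² + 0.1528² + 0.0556² = 0.000193 + 0.004816 + 0.032616 + 0.043389 + 0.102016 + 0.023348 + 0.003091 = 0.209469
B = 1 / 0.209469 = 4.7740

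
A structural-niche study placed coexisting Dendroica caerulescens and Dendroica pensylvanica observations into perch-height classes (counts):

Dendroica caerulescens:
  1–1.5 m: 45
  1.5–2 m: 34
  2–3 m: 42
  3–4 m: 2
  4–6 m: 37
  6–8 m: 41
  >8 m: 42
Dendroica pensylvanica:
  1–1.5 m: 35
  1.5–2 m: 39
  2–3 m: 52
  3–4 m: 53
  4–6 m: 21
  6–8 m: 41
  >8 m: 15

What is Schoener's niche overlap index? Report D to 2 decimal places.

0.76

Proportions for Dendroica caerulescens (n=243): 45/243=0.1852, 34/243=0.1399, 42/243=0.1728, 2/243=0.0082, 37/243=0.1523, 41/243=0.1687, 42/243=0.1728
Proportions for Dendroica pensylvanica (n=256): 35/256=0.1367, 39/256=0.1523, 52/256=0.2031, 53/256=0.2070, 21/256=0.0820, 41/256=0.1602, 15/256=0.0586
Σ|p₁ᵢ − p₂ᵢ| = 0.0485 + 0.0124 + 0.0303 + 0.1988 + 0.0703 + 0.0085 + 0.1142 = 0.4830
D = 1 − ½ × 0.4830 = 1 − 0.24150 = 0.75850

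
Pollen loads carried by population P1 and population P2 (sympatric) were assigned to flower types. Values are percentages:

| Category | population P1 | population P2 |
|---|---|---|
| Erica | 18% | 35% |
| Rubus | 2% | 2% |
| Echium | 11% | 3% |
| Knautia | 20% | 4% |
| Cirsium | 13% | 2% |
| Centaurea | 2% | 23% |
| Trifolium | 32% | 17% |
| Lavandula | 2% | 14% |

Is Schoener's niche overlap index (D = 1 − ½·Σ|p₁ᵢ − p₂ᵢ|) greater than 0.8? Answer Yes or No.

Convert percentages to proportions (divide by 100).
Σ|p₁ᵢ − p₂ᵢ| = 0.17 + 0.00 + 0.08 + 0.16 + 0.11 + 0.21 + 0.15 + 0.12 = 1.00
D = 1 − ½ × 1.00 = 1 − 0.500 = 0.5000
D = 0.5000 < 0.8 → No.

No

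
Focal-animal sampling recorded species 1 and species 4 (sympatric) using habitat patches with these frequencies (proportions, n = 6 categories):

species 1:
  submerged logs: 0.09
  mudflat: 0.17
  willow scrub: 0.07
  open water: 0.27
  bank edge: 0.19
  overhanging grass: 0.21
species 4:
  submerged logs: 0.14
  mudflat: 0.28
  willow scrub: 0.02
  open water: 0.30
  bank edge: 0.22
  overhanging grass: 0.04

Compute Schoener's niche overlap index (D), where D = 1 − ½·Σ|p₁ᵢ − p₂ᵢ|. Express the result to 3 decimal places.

0.780

Σ|p₁ᵢ − p₂ᵢ| = 0.05 + 0.11 + 0.05 + 0.03 + 0.03 + 0.17 = 0.44
D = 1 − ½ × 0.44 = 1 − 0.220 = 0.78000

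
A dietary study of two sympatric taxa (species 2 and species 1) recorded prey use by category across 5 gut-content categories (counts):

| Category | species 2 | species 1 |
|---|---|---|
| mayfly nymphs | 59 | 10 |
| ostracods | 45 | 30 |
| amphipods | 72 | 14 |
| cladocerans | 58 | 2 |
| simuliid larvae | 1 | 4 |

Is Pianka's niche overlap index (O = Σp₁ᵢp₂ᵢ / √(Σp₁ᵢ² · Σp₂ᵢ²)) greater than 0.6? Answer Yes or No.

Proportions for species 2 (n=235): 59/235=0.2511, 45/235=0.1915, 72/235=0.3064, 58/235=0.2468, 1/235=0.0043
Proportions for species 1 (n=60): 10/60=0.1667, 30/60=0.5000, 14/60=0.2333, 2/60=0.0333, 4/60=0.0667
Σ p₁ᵢp₂ᵢ = 0.041858 + 0.095750 + 0.071483 + 0.008218 + 0.000287 = 0.217596
Σp_1ᵢ² = 0.2511² + 0.1915² + 0.3064² + 0.2468² + 0.0043² = 0.063051 + 0.036672 + 0.093881 + 0.060910 + 0.000018 = 0.254532
Σp_2ᵢ² = 0.1667² + 0.5000² + 0.2333² + 0.0333² + 0.0667² = 0.027789 + 0.250000 + 0.054429 + 0.001109 + 0.004449 = 0.337776
O = 0.217596 / √(0.254532 × 0.337776) = 0.217596 / 0.2932146 = 0.7421
O = 0.7421 > 0.6 → Yes.

Yes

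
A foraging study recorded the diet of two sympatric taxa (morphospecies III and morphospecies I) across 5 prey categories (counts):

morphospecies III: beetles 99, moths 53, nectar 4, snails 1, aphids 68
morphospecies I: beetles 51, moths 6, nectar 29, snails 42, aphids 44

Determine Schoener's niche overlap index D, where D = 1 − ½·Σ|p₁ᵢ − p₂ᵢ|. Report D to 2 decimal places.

0.61

Proportions for morphospecies III (n=225): 99/225=0.4400, 53/225=0.2356, 4/225=0.0178, 1/225=0.0044, 68/225=0.3022
Proportions for morphospecies I (n=172): 51/172=0.2965, 6/172=0.0349, 29/172=0.1686, 42/172=0.2442, 44/172=0.2558
Σ|p₁ᵢ − p₂ᵢ| = 0.1435 + 0.2007 + 0.1508 + 0.2398 + 0.0464 = 0.7812
D = 1 − ½ × 0.7812 = 1 − 0.39060 = 0.60940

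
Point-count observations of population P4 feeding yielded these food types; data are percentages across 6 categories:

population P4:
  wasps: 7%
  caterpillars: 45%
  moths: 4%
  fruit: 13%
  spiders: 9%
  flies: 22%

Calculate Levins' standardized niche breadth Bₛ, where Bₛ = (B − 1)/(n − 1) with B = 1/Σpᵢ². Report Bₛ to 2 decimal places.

0.51

Convert percentages to proportions (divide by 100).
Σpᵢ² = 0.07² + 0.45² + 0.04² + 0.13² + 0.09² + 0.22² = 0.0049 + 0.2025 + 0.0016 + 0.0169 + 0.0081 + 0.0484 = 0.2824
B = 1 / 0.2824 = 3.5411
Bₛ = (B − 1)/(n − 1) = (3.5411 − 1)/(6 − 1) = 2.5411/5 = 0.5082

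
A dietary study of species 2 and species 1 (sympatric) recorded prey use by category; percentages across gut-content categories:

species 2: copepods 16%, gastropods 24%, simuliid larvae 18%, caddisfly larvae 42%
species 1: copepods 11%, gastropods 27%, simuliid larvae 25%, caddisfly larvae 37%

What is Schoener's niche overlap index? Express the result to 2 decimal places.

Convert percentages to proportions (divide by 100).
Σ|p₁ᵢ − p₂ᵢ| = 0.05 + 0.03 + 0.07 + 0.05 = 0.20
D = 1 − ½ × 0.20 = 1 − 0.100 = 0.9000

0.90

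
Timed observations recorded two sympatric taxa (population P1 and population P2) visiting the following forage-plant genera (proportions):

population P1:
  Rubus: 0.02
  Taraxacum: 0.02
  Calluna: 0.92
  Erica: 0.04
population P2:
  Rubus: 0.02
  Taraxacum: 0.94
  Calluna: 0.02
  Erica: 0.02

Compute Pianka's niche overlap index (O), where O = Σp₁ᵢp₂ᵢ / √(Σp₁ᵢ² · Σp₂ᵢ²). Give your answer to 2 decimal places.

0.04

Σ p₁ᵢp₂ᵢ = 0.0004 + 0.0188 + 0.0184 + 0.0008 = 0.0384
Σp_1ᵢ² = 0.02² + 0.02² + 0.92² + 0.04² = 0.0004 + 0.0004 + 0.8464 + 0.0016 = 0.8488
Σp_2ᵢ² = 0.02² + 0.94² + 0.02² + 0.02² = 0.0004 + 0.8836 + 0.0004 + 0.0004 = 0.8848
O = 0.0384 / √(0.8488 × 0.8848) = 0.0384 / 0.86661 = 0.0443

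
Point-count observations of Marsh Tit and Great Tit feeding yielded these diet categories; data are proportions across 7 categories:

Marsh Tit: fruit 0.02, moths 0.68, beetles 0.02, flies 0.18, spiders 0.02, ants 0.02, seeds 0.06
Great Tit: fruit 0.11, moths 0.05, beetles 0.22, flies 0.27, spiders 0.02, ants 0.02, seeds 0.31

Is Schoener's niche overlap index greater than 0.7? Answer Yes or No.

Σ|p₁ᵢ − p₂ᵢ| = 0.09 + 0.63 + 0.20 + 0.09 + 0.00 + 0.00 + 0.25 = 1.26
D = 1 − ½ × 1.26 = 1 − 0.630 = 0.3700
D = 0.3700 < 0.7 → No.

No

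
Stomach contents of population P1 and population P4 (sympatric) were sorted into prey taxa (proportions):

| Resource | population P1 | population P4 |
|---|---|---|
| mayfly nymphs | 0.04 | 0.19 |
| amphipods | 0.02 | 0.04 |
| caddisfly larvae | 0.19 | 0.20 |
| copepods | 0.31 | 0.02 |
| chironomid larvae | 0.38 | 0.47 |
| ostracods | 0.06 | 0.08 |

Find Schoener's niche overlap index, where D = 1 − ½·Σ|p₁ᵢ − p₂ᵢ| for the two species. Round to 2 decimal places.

0.71

Σ|p₁ᵢ − p₂ᵢ| = 0.15 + 0.02 + 0.01 + 0.29 + 0.09 + 0.02 = 0.58
D = 1 − ½ × 0.58 = 1 − 0.290 = 0.7100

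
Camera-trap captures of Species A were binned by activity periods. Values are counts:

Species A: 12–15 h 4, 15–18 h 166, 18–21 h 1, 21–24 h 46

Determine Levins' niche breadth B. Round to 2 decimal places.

1.59

Proportions for Species A (n=217): 4/217=0.0184, 166/217=0.7650, 1/217=0.0046, 46/217=0.2120
Σpᵢ² = 0.0184² + 0.7650² + 0.0046² + 0.2120² = 0.000339 + 0.585225 + 0.000021 + 0.044944 = 0.630529
B = 1 / 0.630529 = 1.5860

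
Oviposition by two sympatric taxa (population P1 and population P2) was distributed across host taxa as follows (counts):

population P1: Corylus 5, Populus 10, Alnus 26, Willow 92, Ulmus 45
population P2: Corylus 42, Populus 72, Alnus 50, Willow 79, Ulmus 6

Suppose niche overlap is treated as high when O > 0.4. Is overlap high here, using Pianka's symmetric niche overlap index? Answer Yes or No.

Proportions for population P1 (n=178): 5/178=0.0281, 10/178=0.0562, 26/178=0.1461, 92/178=0.5169, 45/178=0.2528
Proportions for population P2 (n=249): 42/249=0.1687, 72/249=0.2892, 50/249=0.2008, 79/249=0.3173, 6/249=0.0241
Σ p₁ᵢp₂ᵢ = 0.004740 + 0.016253 + 0.029337 + 0.164012 + 0.006092 = 0.220434
Σp_1ᵢ² = 0.0281² + 0.0562² + 0.1461² + 0.5169² + 0.2528² = 0.000790 + 0.003158 + 0.021345 + 0.267186 + 0.063908 = 0.356387
Σp_2ᵢ² = 0.1687² + 0.2892² + 0.2008² + 0.3173² + 0.0241² = 0.028460 + 0.083637 + 0.040321 + 0.100679 + 0.000581 = 0.253678
O = 0.220434 / √(0.356387 × 0.253678) = 0.220434 / 0.3006785 = 0.7331
O = 0.7331 > 0.4 → Yes.

Yes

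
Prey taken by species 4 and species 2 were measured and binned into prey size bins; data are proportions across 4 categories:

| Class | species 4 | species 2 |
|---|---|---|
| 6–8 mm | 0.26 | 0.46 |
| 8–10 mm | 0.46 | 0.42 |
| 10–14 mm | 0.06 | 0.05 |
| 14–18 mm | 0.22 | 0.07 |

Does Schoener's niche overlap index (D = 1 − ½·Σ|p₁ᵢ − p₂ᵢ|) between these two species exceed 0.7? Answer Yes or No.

Σ|p₁ᵢ − p₂ᵢ| = 0.20 + 0.04 + 0.01 + 0.15 = 0.40
D = 1 − ½ × 0.40 = 1 − 0.200 = 0.8000
D = 0.8000 > 0.7 → Yes.

Yes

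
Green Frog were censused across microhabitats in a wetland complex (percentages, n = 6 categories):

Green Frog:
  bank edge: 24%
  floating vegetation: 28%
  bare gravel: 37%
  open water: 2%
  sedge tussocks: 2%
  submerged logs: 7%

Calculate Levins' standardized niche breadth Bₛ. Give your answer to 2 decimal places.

Convert percentages to proportions (divide by 100).
Σpᵢ² = 0.24² + 0.28² + 0.37² + 0.02² + 0.02² + 0.07² = 0.0576 + 0.0784 + 0.1369 + 0.0004 + 0.0004 + 0.0049 = 0.2786
B = 1 / 0.2786 = 3.5894
Bₛ = (B − 1)/(n − 1) = (3.5894 − 1)/(6 − 1) = 2.5894/5 = 0.5179

0.52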